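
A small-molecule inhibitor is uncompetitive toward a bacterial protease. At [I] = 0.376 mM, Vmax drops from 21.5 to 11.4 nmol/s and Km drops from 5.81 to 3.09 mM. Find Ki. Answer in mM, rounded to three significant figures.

0.424 mM

Uncompetitive: Vmax,app = Vmax/α (and Km,app = Km/α) with α = 1 + [I]/Ki.
α = Vmax/Vmax,app = 21.5/11.4 = 1.886.
Ki = [I]/(α − 1) = 0.376/0.8860 = 0.424 mM.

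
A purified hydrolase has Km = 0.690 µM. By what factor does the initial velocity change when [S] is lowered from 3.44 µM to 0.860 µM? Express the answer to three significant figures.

The fractional saturations are [S]/(Km+[S]) = 3.44/4.130 = 0.8329 and 0.860/1.550 = 0.5548.
v₂/v₁ is just their ratio: 0.5548/0.8329 = 0.666.

0.666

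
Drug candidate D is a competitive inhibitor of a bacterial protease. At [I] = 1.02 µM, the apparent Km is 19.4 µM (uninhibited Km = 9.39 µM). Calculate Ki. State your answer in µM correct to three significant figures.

Competitive: Km,app = α·Km with α = 1 + [I]/Ki.
α = Km,app/Km = 19.4/9.39 = 2.066.
Ki = [I]/(α − 1) = 1.02/1.066 = 0.957 µM.

0.957 µM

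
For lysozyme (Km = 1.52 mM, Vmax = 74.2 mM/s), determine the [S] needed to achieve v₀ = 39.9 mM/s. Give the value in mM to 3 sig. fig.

1.77 mM

The required fractional saturation is v/Vmax = 39.9/74.2 = 0.5377.
Then [S]/(Km+[S]) = 0.5377 ⇒ [S] = 1.52 × 0.5377/(1 − 0.5377) = 1.77 mM.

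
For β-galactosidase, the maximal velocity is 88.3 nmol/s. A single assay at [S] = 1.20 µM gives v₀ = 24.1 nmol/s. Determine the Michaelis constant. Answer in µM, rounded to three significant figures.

From v = Vmax[S]/(Km+[S]), Km = [S](Vmax − v)/v.
Km = 1.20 × (88.3 − 24.1) / 24.1 = 77.04/24.1 = 3.20 µM.

3.20 µM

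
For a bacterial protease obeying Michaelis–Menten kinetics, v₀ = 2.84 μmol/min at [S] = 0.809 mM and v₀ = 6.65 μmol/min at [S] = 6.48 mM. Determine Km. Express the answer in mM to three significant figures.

In reciprocal form, 1/v = (Km/Vmax)·(1/[S]) + 1/Vmax. The two points give (1/[S], 1/v) = (1.236, 0.3521) and (0.1543, 0.1504).
Slope = (0.3521 − 0.1504)/(1.236 − 0.1543) = 0.1865; intercept = 0.3521 − 0.1865×1.236 = 0.1216.
Vmax = 1/intercept = 8.22 μmol/min; Km = slope × Vmax = 0.1865 × 8.22 = 1.53 mM.

1.53 mM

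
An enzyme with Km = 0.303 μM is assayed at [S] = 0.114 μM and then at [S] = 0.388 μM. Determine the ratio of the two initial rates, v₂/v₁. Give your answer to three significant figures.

The fractional saturations are [S]/(Km+[S]) = 0.114/0.4170 = 0.2734 and 0.388/0.6910 = 0.5615.
v₂/v₁ is just their ratio: 0.5615/0.2734 = 2.05.

2.05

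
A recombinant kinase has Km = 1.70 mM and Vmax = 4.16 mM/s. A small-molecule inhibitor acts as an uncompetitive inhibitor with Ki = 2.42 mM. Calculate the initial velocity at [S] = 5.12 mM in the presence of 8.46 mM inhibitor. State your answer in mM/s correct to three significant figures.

0.862 mM/s

With α = 1 + [I]/Ki = 1 + 8.46/2.42 = 4.496, the uncompetitive rate law is v = (Vmax/α)·[S] / (Km/α + [S]).
v = (4.16/4.496)×5.12 / (1.70/4.496 + 5.12) = 4.738/5.498 = 0.862 mM/s.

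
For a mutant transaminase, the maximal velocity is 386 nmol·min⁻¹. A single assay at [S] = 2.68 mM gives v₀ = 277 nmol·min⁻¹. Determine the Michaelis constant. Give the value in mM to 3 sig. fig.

1.05 mM

From v = Vmax[S]/(Km+[S]), Km = [S](Vmax − v)/v.
Km = 2.68 × (386 − 277) / 277 = 292.1/277 = 1.05 mM.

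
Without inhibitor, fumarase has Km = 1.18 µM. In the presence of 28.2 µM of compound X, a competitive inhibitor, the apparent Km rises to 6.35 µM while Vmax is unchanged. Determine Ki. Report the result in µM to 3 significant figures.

6.44 µM

Competitive: Km,app = α·Km with α = 1 + [I]/Ki.
α = Km,app/Km = 6.35/1.18 = 5.381.
Since α = 1 + [I]/Ki, [I]/Ki = 5.381 − 1 = 4.381 and Ki = 28.2/4.381 = 6.44 µM.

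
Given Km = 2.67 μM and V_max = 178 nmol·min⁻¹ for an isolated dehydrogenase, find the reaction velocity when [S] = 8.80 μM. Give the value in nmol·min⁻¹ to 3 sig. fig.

137 nmol·min⁻¹

[S]/(Km+[S]) = 8.80/11.47 = 0.7672, the fractional saturation.
v = 0.7672 × Vmax = 0.7672 × 178 = 137 nmol·min⁻¹.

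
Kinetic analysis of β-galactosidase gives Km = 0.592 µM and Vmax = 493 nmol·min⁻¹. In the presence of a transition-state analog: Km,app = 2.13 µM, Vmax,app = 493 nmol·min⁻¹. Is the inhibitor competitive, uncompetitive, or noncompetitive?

Km increases (0.592 → 2.13 µM) while Vmax is unchanged — the hallmark of competitive inhibition.

competitive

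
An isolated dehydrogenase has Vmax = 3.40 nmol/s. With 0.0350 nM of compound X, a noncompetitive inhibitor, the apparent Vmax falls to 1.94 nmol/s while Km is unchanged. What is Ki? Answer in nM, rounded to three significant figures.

Noncompetitive: Vmax,app = Vmax/α with α = 1 + [I]/Ki.
α = Vmax/Vmax,app = 3.40/1.94 = 1.753.
Ki = [I]/(α − 1) = 0.0350/0.7526 = 0.0465 nM.

0.0465 nM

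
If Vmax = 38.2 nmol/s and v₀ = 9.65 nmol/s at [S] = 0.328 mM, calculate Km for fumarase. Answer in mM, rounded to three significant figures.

0.970 mM

From v = Vmax[S]/(Km+[S]), Km = [S](Vmax − v)/v.
Km = 0.328 × (38.2 − 9.65) / 9.65 = 9.364/9.65 = 0.970 mM.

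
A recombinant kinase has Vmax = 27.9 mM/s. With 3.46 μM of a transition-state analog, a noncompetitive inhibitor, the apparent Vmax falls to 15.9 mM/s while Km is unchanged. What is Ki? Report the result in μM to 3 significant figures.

4.58 μM

Noncompetitive: Vmax,app = Vmax/α with α = 1 + [I]/Ki.
α = Vmax/Vmax,app = 27.9/15.9 = 1.755.
Ki = [I]/(α − 1) = 3.46/0.7547 = 4.58 μM.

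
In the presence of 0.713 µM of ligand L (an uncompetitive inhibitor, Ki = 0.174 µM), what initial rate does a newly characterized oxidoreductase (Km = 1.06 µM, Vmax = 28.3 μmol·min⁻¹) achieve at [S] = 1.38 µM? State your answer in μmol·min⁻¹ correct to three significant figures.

4.82 μmol·min⁻¹

With α = 1 + [I]/Ki = 1 + 0.713/0.174 = 5.098, the uncompetitive rate law is v = (Vmax/α)·[S] / (Km/α + [S]).
v = (28.3/5.098)×1.38 / (1.06/5.098 + 1.38) = 7.661/1.588 = 4.82 μmol·min⁻¹.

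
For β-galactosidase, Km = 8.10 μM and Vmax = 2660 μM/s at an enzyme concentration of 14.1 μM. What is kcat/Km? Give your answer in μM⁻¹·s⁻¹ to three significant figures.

kcat = Vmax/[E]total = 2660/14.1 = 189 s⁻¹.
kcat/Km = 189/8.10 = 23.3 μM⁻¹·s⁻¹.

23.3 μM⁻¹·s⁻¹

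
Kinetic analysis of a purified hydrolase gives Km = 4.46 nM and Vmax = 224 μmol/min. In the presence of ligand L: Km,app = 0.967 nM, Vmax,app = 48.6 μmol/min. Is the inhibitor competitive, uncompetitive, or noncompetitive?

Both Km and Vmax decrease by the same factor (~4.61-fold) — characteristic of uncompetitive inhibition.

uncompetitive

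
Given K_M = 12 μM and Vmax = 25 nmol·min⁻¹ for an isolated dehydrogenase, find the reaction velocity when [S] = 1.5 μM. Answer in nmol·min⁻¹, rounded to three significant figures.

v = Vmax·[S]/(Km + [S]) = 25 × 1.5 / (12 + 1.5)
  = 37.50 / 13.50 = 2.78 nmol·min⁻¹.

2.78 nmol·min⁻¹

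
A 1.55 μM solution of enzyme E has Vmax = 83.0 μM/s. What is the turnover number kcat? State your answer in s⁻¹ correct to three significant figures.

kcat = Vmax/[E]total = 83.0 μM/s / 1.55 μM = 53.5 s⁻¹.

53.5 s⁻¹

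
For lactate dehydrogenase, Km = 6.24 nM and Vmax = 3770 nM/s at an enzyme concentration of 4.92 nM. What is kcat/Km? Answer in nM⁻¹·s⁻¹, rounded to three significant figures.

123 nM⁻¹·s⁻¹

kcat = Vmax/[E]total = 3770/4.92 = 766 s⁻¹.
kcat/Km = 766/6.24 = 123 nM⁻¹·s⁻¹.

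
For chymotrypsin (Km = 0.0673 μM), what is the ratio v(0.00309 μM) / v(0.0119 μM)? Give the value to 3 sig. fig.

The fractional saturations are [S]/(Km+[S]) = 0.0119/0.07920 = 0.1503 and 0.00309/0.07039 = 0.04390.
v₂/v₁ is just their ratio: 0.04390/0.1503 = 0.292.

0.292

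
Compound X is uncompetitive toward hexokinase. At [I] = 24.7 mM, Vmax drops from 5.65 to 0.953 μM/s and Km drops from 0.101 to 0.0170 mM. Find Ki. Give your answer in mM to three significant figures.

Uncompetitive: Vmax,app = Vmax/α (and Km,app = Km/α) with α = 1 + [I]/Ki.
α = Vmax/Vmax,app = 5.65/0.953 = 5.929.
Ki = [I]/(α − 1) = 24.7/4.929 = 5.01 mM.

5.01 mM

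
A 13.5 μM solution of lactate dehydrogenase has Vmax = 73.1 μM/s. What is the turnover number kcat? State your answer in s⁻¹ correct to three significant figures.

5.41 s⁻¹

kcat = Vmax/[E]total = 73.1 μM/s / 13.5 μM = 5.41 s⁻¹.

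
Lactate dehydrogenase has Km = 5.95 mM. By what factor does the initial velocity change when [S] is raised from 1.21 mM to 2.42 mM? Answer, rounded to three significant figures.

Since Vmax cancels, v₂/v₁ = [S]₂(Km+[S]₁) / [S]₁(Km+[S]₂).
= 2.42×(5.95+1.21) / (1.21×(5.95+2.42)) = 17.33/10.13 = 1.71.

1.71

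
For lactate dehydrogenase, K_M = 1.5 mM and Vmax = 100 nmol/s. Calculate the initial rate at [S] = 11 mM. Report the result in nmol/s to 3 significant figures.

v = Vmax·[S]/(Km + [S]) = 100 × 11 / (1.5 + 11)
  = 1100 / 12.50 = 88.0 nmol/s.

88.0 nmol/s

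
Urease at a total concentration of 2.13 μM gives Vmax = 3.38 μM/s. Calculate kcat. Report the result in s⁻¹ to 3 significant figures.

1.59 s⁻¹

kcat = Vmax/[E]total = 3.38 μM/s / 2.13 μM = 1.59 s⁻¹.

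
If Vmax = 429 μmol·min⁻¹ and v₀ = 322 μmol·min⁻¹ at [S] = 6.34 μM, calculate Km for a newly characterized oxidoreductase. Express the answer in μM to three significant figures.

2.11 μM

From v = Vmax[S]/(Km+[S]), Km = [S](Vmax − v)/v.
Km = 6.34 × (429 − 322) / 322 = 678.4/322 = 2.11 μM.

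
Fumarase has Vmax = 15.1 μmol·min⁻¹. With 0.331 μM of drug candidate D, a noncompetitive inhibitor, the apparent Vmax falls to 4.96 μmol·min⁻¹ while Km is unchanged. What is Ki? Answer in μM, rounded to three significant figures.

0.162 μM

Noncompetitive: Vmax,app = Vmax/α with α = 1 + [I]/Ki.
α = Vmax/Vmax,app = 15.1/4.96 = 3.044.
Ki = [I]/(α − 1) = 0.331/2.044 = 0.162 μM.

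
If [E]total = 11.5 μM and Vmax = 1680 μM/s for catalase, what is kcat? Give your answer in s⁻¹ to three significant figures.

kcat = Vmax/[E]total = 1680 μM/s / 11.5 μM = 146 s⁻¹.

146 s⁻¹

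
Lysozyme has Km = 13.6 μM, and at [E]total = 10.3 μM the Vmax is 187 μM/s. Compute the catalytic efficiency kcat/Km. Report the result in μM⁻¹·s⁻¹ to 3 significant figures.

kcat = Vmax/[E]total = 187/10.3 = 18.2 s⁻¹.
kcat/Km = 18.2/13.6 = 1.33 μM⁻¹·s⁻¹.

1.33 μM⁻¹·s⁻¹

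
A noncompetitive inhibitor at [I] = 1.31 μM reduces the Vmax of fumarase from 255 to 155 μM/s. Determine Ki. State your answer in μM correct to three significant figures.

Noncompetitive: Vmax,app = Vmax/α with α = 1 + [I]/Ki.
α = Vmax/Vmax,app = 255/155 = 1.645.
Ki = [I]/(α − 1) = 1.31/0.6452 = 2.03 μM.

2.03 μM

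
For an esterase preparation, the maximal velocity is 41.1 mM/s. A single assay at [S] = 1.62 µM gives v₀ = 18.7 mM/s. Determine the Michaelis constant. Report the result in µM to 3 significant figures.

1.94 µM

From v = Vmax[S]/(Km+[S]), Km = [S](Vmax − v)/v.
Km = 1.62 × (41.1 − 18.7) / 18.7 = 36.29/18.7 = 1.94 µM.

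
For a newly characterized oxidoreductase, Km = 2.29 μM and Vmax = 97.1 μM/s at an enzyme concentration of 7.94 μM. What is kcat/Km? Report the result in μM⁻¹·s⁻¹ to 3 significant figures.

5.34 μM⁻¹·s⁻¹

kcat = Vmax/[E]total = 97.1/7.94 = 12.2 s⁻¹.
kcat/Km = 12.2/2.29 = 5.34 μM⁻¹·s⁻¹.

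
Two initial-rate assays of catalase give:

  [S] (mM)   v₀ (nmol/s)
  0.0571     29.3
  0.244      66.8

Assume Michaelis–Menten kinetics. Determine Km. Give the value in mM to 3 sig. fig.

In reciprocal form, 1/v = (Km/Vmax)·(1/[S]) + 1/Vmax. The two points give (1/[S], 1/v) = (17.51, 0.03413) and (4.098, 0.01497).
Slope = (0.03413 − 0.01497)/(17.51 − 4.098) = 0.001428; intercept = 0.03413 − 0.001428×17.51 = 0.009117.
Vmax = 1/intercept = 110 nmol/s; Km = slope × Vmax = 0.001428 × 110 = 0.157 mM.

0.157 mM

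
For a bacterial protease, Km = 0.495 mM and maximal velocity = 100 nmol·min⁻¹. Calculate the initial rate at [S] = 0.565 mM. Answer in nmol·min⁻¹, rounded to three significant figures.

53.3 nmol·min⁻¹

[S]/(Km+[S]) = 0.565/1.060 = 0.5330, the fractional saturation.
v = 0.5330 × Vmax = 0.5330 × 100 = 53.3 nmol·min⁻¹.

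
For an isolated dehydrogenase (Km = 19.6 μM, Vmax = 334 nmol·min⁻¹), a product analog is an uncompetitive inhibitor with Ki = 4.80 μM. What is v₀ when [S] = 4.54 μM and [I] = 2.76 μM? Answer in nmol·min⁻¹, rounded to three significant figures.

With α = 1 + [I]/Ki = 1 + 2.76/4.80 = 1.575, the uncompetitive rate law is v = (Vmax/α)·[S] / (Km/α + [S]).
v = (334/1.575)×4.54 / (19.6/1.575 + 4.54) = 962.8/16.98 = 56.7 nmol·min⁻¹.

56.7 nmol·min⁻¹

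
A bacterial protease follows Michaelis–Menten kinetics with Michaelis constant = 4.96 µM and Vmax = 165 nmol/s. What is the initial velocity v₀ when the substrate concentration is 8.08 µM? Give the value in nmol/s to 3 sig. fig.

[S]/(Km+[S]) = 8.08/13.04 = 0.6196, the fractional saturation.
v = 0.6196 × Vmax = 0.6196 × 165 = 102 nmol/s.

102 nmol/s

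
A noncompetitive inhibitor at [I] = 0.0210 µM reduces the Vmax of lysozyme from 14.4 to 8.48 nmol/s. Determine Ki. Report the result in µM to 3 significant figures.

Noncompetitive: Vmax,app = Vmax/α with α = 1 + [I]/Ki.
α = Vmax/Vmax,app = 14.4/8.48 = 1.698.
Since α = 1 + [I]/Ki, [I]/Ki = 1.698 − 1 = 0.6981 and Ki = 0.0210/0.6981 = 0.0301 µM.

0.0301 µM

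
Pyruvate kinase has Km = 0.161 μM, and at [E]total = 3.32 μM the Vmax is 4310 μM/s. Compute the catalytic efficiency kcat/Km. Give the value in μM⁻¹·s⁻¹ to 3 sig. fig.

8060 μM⁻¹·s⁻¹

kcat = Vmax/[E]total = 4310/3.32 = 1300 s⁻¹.
kcat/Km = 1300/0.161 = 8060 μM⁻¹·s⁻¹.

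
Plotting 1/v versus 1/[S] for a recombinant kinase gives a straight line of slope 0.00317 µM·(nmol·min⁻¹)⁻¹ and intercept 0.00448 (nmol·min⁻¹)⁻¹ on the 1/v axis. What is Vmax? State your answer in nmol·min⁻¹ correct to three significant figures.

223 nmol·min⁻¹

The y-intercept of a Lineweaver–Burk plot equals 1/Vmax, so Vmax = 1/0.00448 = 223 nmol·min⁻¹.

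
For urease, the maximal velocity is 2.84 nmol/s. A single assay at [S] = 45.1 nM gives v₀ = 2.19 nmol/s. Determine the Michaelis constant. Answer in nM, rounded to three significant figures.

13.4 nM

From v = Vmax[S]/(Km+[S]), Km = [S](Vmax − v)/v.
Km = 45.1 × (2.84 − 2.19) / 2.19 = 29.32/2.19 = 13.4 nM.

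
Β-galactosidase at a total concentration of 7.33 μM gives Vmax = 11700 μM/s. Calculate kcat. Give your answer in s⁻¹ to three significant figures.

kcat = Vmax/[E]total = 11700 μM/s / 7.33 μM = 1600 s⁻¹.

1600 s⁻¹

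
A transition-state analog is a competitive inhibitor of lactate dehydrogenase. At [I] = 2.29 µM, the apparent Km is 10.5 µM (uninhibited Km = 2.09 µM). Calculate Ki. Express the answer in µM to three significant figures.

0.569 µM

Competitive: Km,app = α·Km with α = 1 + [I]/Ki.
α = Km,app/Km = 10.5/2.09 = 5.024.
Ki = [I]/(α − 1) = 2.29/4.024 = 0.569 µM.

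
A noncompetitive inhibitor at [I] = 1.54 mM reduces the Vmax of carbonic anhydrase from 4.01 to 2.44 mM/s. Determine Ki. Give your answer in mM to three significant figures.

Noncompetitive: Vmax,app = Vmax/α with α = 1 + [I]/Ki.
α = Vmax/Vmax,app = 4.01/2.44 = 1.643.
Since α = 1 + [I]/Ki, [I]/Ki = 1.643 − 1 = 0.6434 and Ki = 1.54/0.6434 = 2.39 mM.

2.39 mM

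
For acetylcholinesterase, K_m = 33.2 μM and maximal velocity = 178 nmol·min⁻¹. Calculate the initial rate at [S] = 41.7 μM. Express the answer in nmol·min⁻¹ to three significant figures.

v = Vmax·[S]/(Km + [S]) = 178 × 41.7 / (33.2 + 41.7)
  = 7423 / 74.90 = 99.1 nmol·min⁻¹.

99.1 nmol·min⁻¹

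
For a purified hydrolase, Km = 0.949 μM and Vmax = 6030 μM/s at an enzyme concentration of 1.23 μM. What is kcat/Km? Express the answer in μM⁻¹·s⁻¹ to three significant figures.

5170 μM⁻¹·s⁻¹

kcat = Vmax/[E]total = 6030/1.23 = 4900 s⁻¹.
kcat/Km = 4900/0.949 = 5170 μM⁻¹·s⁻¹.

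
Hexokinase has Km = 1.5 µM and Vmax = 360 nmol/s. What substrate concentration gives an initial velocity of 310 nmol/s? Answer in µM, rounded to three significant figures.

The required fractional saturation is v/Vmax = 310/360 = 0.8611.
Then [S]/(Km+[S]) = 0.8611 ⇒ [S] = 1.5 × 0.8611/(1 − 0.8611) = 9.30 µM.

9.30 µM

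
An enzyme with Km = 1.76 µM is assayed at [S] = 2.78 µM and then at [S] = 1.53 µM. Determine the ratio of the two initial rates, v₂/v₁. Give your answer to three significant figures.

0.759

The fractional saturations are [S]/(Km+[S]) = 2.78/4.540 = 0.6123 and 1.53/3.290 = 0.4650.
v₂/v₁ is just their ratio: 0.4650/0.6123 = 0.759.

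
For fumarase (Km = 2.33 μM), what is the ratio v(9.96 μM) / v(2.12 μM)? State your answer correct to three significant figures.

Since Vmax cancels, v₂/v₁ = [S]₂(Km+[S]₁) / [S]₁(Km+[S]₂).
= 9.96×(2.33+2.12) / (2.12×(2.33+9.96)) = 44.32/26.05 = 1.70.

1.70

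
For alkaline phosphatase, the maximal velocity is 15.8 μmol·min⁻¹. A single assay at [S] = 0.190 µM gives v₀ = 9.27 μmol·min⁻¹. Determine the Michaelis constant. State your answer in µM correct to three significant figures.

0.134 µM

v/Vmax = 9.27/15.8 = 0.5867 = [S]/(Km+[S]).
So Km + [S] = [S]/0.5867 = 0.3238 µM, giving Km = 0.3238 − 0.190 = 0.134 µM.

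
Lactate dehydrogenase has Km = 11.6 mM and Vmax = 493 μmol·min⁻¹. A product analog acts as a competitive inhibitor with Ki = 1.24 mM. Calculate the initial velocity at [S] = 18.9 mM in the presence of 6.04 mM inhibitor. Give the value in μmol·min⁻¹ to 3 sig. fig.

α = 1 + [I]/Ki = 1 + 6.04/1.24 = 5.871.
For a competitive inhibitor, Vmax is unchanged and the apparent Km becomes α·Km: Km,app = 68.1 mM, Vmax,app = 493 μmol·min⁻¹.
v = Vmax,app·[S]/(Km,app + [S]) = 493 × 18.9/(68.1 + 18.9) = 107 μmol·min⁻¹.

107 μmol·min⁻¹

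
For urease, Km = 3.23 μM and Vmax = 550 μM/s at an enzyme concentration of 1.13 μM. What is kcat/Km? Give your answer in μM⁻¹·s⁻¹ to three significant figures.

151 μM⁻¹·s⁻¹

kcat = Vmax/[E]total = 550/1.13 = 487 s⁻¹.
kcat/Km = 487/3.23 = 151 μM⁻¹·s⁻¹.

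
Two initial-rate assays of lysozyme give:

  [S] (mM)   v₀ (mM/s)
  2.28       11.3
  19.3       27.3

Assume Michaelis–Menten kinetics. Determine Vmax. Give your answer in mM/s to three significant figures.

From v = Vmax[S]/(Km+[S]), each point gives Vmax = v(Km+[S])/[S].
Equating: 11.3(Km+2.28)/2.28 = 27.3(Km+19.3)/19.3.
4.956·Km + 11.3 = 1.415·Km + 27.3, so (4.956 − 1.415)·Km = 27.3 − 11.3.
Km = 16.00/3.542 = 4.52 mM; then Vmax = 11.3(4.52+2.28)/2.28 = 33.7 mM/s.

33.7 mM/s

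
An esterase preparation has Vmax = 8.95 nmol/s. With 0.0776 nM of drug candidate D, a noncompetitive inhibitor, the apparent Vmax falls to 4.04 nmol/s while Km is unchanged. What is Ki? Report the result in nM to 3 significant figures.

0.0639 nM

Noncompetitive: Vmax,app = Vmax/α with α = 1 + [I]/Ki.
α = Vmax/Vmax,app = 8.95/4.04 = 2.215.
Since α = 1 + [I]/Ki, [I]/Ki = 2.215 − 1 = 1.215 and Ki = 0.0776/1.215 = 0.0639 nM.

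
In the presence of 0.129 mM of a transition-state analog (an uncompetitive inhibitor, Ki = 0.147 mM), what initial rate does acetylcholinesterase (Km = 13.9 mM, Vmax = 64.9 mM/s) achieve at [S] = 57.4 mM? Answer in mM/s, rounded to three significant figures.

α = 1 + [I]/Ki = 1 + 0.129/0.147 = 1.878.
For an uncompetitive inhibitor, both parameters are divided by α, giving Vmax/α and Km/α: Km,app = 7.40 mM, Vmax,app = 34.6 mM/s.
v = Vmax,app·[S]/(Km,app + [S]) = 34.6 × 57.4/(7.40 + 57.4) = 30.6 mM/s.

30.6 mM/s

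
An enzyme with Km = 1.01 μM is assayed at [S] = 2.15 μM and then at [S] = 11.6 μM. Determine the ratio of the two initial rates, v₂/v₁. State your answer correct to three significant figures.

The fractional saturations are [S]/(Km+[S]) = 2.15/3.160 = 0.6804 and 11.6/12.61 = 0.9199.
v₂/v₁ is just their ratio: 0.9199/0.6804 = 1.35.

1.35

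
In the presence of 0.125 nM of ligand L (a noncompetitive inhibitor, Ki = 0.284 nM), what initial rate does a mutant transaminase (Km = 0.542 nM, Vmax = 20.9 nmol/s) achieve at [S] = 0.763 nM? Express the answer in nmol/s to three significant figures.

8.49 nmol/s

α = 1 + [I]/Ki = 1 + 0.125/0.284 = 1.440.
For a noncompetitive inhibitor, Vmax is reduced to Vmax/α while Km is unchanged: Km,app = 0.542 nM, Vmax,app = 14.5 nmol/s.
v = Vmax,app·[S]/(Km,app + [S]) = 14.5 × 0.763/(0.542 + 0.763) = 8.49 nmol/s.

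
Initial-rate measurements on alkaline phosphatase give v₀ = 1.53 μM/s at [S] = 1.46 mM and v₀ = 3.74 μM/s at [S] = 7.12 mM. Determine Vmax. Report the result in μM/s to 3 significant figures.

5.96 μM/s

From v = Vmax[S]/(Km+[S]), each point gives Vmax = v(Km+[S])/[S].
Equating: 1.53(Km+1.46)/1.46 = 3.74(Km+7.12)/7.12.
1.048·Km + 1.53 = 0.5253·Km + 3.74, so (1.048 − 0.5253)·Km = 3.74 − 1.53.
Km = 2.210/0.5227 = 4.23 mM; then Vmax = 1.53(4.23+1.46)/1.46 = 5.96 μM/s.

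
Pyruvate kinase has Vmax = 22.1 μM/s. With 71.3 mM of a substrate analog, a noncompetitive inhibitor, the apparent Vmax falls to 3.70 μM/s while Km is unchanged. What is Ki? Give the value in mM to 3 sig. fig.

Noncompetitive: Vmax,app = Vmax/α with α = 1 + [I]/Ki.
α = Vmax/Vmax,app = 22.1/3.70 = 5.973.
Since α = 1 + [I]/Ki, [I]/Ki = 5.973 − 1 = 4.973 and Ki = 71.3/4.973 = 14.3 mM.

14.3 mM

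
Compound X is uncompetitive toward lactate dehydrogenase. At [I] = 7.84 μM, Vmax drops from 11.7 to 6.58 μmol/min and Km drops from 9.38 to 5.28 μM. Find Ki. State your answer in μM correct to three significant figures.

10.1 μM

Uncompetitive: Vmax,app = Vmax/α (and Km,app = Km/α) with α = 1 + [I]/Ki.
α = Vmax/Vmax,app = 11.7/6.58 = 1.778.
Since α = 1 + [I]/Ki, [I]/Ki = 1.778 − 1 = 0.7781 and Ki = 7.84/0.7781 = 10.1 μM.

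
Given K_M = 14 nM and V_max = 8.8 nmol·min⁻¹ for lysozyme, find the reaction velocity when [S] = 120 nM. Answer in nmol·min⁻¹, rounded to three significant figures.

7.88 nmol·min⁻¹

[S]/(Km+[S]) = 120/134.0 = 0.8955, the fractional saturation.
v = 0.8955 × Vmax = 0.8955 × 8.8 = 7.88 nmol·min⁻¹.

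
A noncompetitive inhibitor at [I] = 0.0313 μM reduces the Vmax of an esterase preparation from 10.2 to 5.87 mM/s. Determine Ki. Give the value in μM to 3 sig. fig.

Noncompetitive: Vmax,app = Vmax/α with α = 1 + [I]/Ki.
α = Vmax/Vmax,app = 10.2/5.87 = 1.738.
Since α = 1 + [I]/Ki, [I]/Ki = 1.738 − 1 = 0.7376 and Ki = 0.0313/0.7376 = 0.0424 μM.

0.0424 μM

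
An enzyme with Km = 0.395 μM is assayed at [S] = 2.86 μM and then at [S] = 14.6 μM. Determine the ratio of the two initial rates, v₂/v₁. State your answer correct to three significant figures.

The fractional saturations are [S]/(Km+[S]) = 2.86/3.255 = 0.8786 and 14.6/15.00 = 0.9737.
v₂/v₁ is just their ratio: 0.9737/0.8786 = 1.11.

1.11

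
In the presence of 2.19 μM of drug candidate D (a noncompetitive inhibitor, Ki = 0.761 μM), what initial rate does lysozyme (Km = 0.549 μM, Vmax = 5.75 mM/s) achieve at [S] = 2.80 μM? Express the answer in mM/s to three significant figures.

1.24 mM/s

α = 1 + [I]/Ki = 1 + 2.19/0.761 = 3.878.
For a noncompetitive inhibitor, Vmax is reduced to Vmax/α while Km is unchanged: Km,app = 0.549 μM, Vmax,app = 1.48 mM/s.
v = Vmax,app·[S]/(Km,app + [S]) = 1.48 × 2.80/(0.549 + 2.80) = 1.24 mM/s.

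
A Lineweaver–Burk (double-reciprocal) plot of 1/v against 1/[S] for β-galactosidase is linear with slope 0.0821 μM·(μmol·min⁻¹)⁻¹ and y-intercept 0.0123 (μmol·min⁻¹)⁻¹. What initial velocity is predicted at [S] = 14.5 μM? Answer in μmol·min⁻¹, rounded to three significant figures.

55.7 μmol·min⁻¹

The y-intercept is 1/Vmax, so Vmax = 1/0.0123 = 81.3 μmol·min⁻¹.
The slope is Km/Vmax, so Km = 0.0821 × 81.3 = 6.67 μM.
Then v = 81.3 × 14.5/(6.67 + 14.5) = 55.7 μmol·min⁻¹.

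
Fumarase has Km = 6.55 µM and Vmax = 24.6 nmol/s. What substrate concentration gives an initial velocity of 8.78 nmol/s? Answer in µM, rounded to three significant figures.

3.64 µM

The required fractional saturation is v/Vmax = 8.78/24.6 = 0.3569.
Then [S]/(Km+[S]) = 0.3569 ⇒ [S] = 6.55 × 0.3569/(1 − 0.3569) = 3.64 µM.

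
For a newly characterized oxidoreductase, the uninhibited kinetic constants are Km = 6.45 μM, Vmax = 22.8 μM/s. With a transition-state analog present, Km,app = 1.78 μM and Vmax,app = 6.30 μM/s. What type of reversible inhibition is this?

Both Km and Vmax decrease by the same factor (~3.62-fold) — characteristic of uncompetitive inhibition.

uncompetitive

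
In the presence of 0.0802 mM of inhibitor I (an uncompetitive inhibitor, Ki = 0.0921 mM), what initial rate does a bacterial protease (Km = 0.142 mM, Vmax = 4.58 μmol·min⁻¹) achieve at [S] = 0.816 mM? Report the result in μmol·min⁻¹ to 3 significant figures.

α = 1 + [I]/Ki = 1 + 0.0802/0.0921 = 1.871.
For an uncompetitive inhibitor, both parameters are divided by α, giving Vmax/α and Km/α: Km,app = 0.0759 mM, Vmax,app = 2.45 μmol·min⁻¹.
v = Vmax,app·[S]/(Km,app + [S]) = 2.45 × 0.816/(0.0759 + 0.816) = 2.24 μmol·min⁻¹.

2.24 μmol·min⁻¹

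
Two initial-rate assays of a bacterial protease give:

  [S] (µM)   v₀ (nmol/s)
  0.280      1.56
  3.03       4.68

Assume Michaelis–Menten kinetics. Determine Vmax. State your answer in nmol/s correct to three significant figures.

5.88 nmol/s

From v = Vmax[S]/(Km+[S]), each point gives Vmax = v(Km+[S])/[S].
Equating: 1.56(Km+0.280)/0.280 = 4.68(Km+3.03)/3.03.
5.571·Km + 1.56 = 1.545·Km + 4.68, so (5.571 − 1.545)·Km = 4.68 − 1.56.
Km = 3.120/4.027 = 0.775 µM; then Vmax = 1.56(0.775+0.280)/0.280 = 5.88 nmol/s.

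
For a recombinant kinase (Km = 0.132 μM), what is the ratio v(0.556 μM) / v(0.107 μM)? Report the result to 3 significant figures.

1.81

The fractional saturations are [S]/(Km+[S]) = 0.107/0.2390 = 0.4477 and 0.556/0.6880 = 0.8081.
v₂/v₁ is just their ratio: 0.8081/0.4477 = 1.81.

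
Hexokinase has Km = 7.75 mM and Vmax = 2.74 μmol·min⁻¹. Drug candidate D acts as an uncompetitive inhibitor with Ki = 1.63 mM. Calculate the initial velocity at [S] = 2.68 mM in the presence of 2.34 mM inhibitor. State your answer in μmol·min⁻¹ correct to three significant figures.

0.514 μmol·min⁻¹

With α = 1 + [I]/Ki = 1 + 2.34/1.63 = 2.436, the uncompetitive rate law is v = (Vmax/α)·[S] / (Km/α + [S]).
v = (2.74/2.436)×2.68 / (7.75/2.436 + 2.68) = 3.015/5.862 = 0.514 μmol·min⁻¹.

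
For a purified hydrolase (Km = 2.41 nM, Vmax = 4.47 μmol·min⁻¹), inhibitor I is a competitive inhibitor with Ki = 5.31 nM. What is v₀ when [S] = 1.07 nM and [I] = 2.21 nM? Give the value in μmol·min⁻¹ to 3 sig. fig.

With α = 1 + [I]/Ki = 1 + 2.21/5.31 = 1.416, the competitive rate law is v = Vmax[S] / (αKm + [S]).
v = 4.47×1.07 / (1.416×2.41 + 1.07) = 4.783/4.483 = 1.07 μmol·min⁻¹.

1.07 μmol·min⁻¹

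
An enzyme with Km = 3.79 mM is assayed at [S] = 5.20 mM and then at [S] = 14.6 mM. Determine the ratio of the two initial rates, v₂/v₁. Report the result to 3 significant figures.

1.37

The fractional saturations are [S]/(Km+[S]) = 5.20/8.990 = 0.5784 and 14.6/18.39 = 0.7939.
v₂/v₁ is just their ratio: 0.7939/0.5784 = 1.37.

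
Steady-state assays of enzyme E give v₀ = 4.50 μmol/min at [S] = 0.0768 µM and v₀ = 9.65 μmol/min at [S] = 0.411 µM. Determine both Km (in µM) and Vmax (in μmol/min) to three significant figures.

In reciprocal form, 1/v = (Km/Vmax)·(1/[S]) + 1/Vmax. The two points give (1/[S], 1/v) = (13.02, 0.2222) and (2.433, 0.1036).
Slope = (0.2222 − 0.1036)/(13.02 − 2.433) = 0.01120; intercept = 0.2222 − 0.01120×13.02 = 0.07637.
Vmax = 1/intercept = 13.1 μmol/min; Km = slope × Vmax = 0.01120 × 13.1 = 0.147 µM.

Km = 0.147 µM; Vmax = 13.1 μmol/min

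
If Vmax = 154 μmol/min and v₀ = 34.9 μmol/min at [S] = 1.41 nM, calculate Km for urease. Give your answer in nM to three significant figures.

From v = Vmax[S]/(Km+[S]), Km = [S](Vmax − v)/v.
Km = 1.41 × (154 − 34.9) / 34.9 = 167.9/34.9 = 4.81 nM.

4.81 nM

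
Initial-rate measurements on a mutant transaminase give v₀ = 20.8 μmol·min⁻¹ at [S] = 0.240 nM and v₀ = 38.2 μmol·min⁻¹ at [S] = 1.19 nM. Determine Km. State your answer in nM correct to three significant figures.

In reciprocal form, 1/v = (Km/Vmax)·(1/[S]) + 1/Vmax. The two points give (1/[S], 1/v) = (4.167, 0.04808) and (0.8403, 0.02618).
Slope = (0.04808 − 0.02618)/(4.167 − 0.8403) = 0.006584; intercept = 0.04808 − 0.006584×4.167 = 0.02065.
Vmax = 1/intercept = 48.4 μmol·min⁻¹; Km = slope × Vmax = 0.006584 × 48.4 = 0.319 nM.

0.319 nM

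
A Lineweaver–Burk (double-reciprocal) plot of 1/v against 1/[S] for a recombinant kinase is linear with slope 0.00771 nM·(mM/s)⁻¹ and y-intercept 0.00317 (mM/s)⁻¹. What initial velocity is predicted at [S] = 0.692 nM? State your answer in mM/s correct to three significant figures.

69.9 mM/s

The y-intercept is 1/Vmax, so Vmax = 1/0.00317 = 315 mM/s.
The slope is Km/Vmax, so Km = 0.00771 × 315 = 2.43 nM.
Then v = 315 × 0.692/(2.43 + 0.692) = 69.9 mM/s.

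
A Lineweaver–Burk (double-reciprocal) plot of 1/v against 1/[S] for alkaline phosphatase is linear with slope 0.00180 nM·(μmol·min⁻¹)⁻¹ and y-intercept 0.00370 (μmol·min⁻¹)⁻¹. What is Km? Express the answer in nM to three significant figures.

y-intercept = 1/Vmax ⇒ Vmax = 270 μmol·min⁻¹; slope = Km/Vmax ⇒ Km = slope × Vmax.
Km = 0.00180 × 270 = 0.486 nM.

0.486 nM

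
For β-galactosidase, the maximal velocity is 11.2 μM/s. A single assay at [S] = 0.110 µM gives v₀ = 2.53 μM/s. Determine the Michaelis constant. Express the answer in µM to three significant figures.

v/Vmax = 2.53/11.2 = 0.2259 = [S]/(Km+[S]).
So Km + [S] = [S]/0.2259 = 0.4870 µM, giving Km = 0.4870 − 0.110 = 0.377 µM.

0.377 µM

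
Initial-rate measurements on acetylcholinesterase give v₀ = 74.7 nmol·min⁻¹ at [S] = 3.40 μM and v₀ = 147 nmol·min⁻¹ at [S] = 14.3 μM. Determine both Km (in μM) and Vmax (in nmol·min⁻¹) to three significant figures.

From v = Vmax[S]/(Km+[S]), each point gives Vmax = v(Km+[S])/[S].
Equating: 74.7(Km+3.40)/3.40 = 147(Km+14.3)/14.3.
21.97·Km + 74.7 = 10.28·Km + 147, so (21.97 − 10.28)·Km = 147 − 74.7.
Km = 72.30/11.69 = 6.18 μM; then Vmax = 74.7(6.18+3.40)/3.40 = 211 nmol·min⁻¹.

Km = 6.18 μM; Vmax = 211 nmol·min⁻¹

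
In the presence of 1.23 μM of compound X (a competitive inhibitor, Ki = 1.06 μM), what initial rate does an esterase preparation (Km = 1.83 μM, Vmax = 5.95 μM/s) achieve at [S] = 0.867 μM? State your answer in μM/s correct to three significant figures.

1.07 μM/s

With α = 1 + [I]/Ki = 1 + 1.23/1.06 = 2.160, the competitive rate law is v = Vmax[S] / (αKm + [S]).
v = 5.95×0.867 / (2.160×1.83 + 0.867) = 5.159/4.820 = 1.07 μM/s.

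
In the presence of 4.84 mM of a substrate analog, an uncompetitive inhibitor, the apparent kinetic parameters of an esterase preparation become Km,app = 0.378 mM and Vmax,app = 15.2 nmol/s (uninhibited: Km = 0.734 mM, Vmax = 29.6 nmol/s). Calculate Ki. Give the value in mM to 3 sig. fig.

5.11 mM

Uncompetitive: Vmax,app = Vmax/α (and Km,app = Km/α) with α = 1 + [I]/Ki.
α = Vmax/Vmax,app = 29.6/15.2 = 1.947.
Ki = [I]/(α − 1) = 4.84/0.9474 = 5.11 mM.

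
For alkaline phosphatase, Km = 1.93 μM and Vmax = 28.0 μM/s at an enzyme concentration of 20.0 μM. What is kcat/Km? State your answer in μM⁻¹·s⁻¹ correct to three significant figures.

0.725 μM⁻¹·s⁻¹

kcat = Vmax/[E]total = 28.0/20.0 = 1.40 s⁻¹.
kcat/Km = 1.40/1.93 = 0.725 μM⁻¹·s⁻¹.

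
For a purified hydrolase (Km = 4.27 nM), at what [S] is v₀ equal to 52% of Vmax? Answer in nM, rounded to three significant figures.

v/Vmax = [S]/(Km+[S]) = 0.52, so [S] = Km·0.52/(1 − 0.52) = 4.27 × 1.083.
[S] = 4.63 nM.

4.63 nM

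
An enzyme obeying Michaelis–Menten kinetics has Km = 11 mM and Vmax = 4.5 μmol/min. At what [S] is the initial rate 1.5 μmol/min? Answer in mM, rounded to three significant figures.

5.50 mM

Rearranging v = Vmax[S]/(Km+[S]) gives [S] = Km·v/(Vmax − v).
[S] = 11 × 1.5 / (4.5 − 1.5) = 16.50/3.000 = 5.50 mM.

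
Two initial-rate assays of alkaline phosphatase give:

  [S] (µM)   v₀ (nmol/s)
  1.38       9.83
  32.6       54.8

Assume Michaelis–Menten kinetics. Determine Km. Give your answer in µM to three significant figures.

In reciprocal form, 1/v = (Km/Vmax)·(1/[S]) + 1/Vmax. The two points give (1/[S], 1/v) = (0.7246, 0.1017) and (0.03067, 0.01825).
Slope = (0.1017 − 0.01825)/(0.7246 − 0.03067) = 0.1203; intercept = 0.1017 − 0.1203×0.7246 = 0.01456.
Vmax = 1/intercept = 68.7 nmol/s; Km = slope × Vmax = 0.1203 × 68.7 = 8.26 µM.

8.26 µM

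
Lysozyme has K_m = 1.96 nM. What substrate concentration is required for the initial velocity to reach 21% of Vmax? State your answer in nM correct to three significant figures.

0.521 nM

v/Vmax = [S]/(Km+[S]) = 0.21, so [S] = Km·0.21/(1 − 0.21) = 1.96 × 0.2658.
[S] = 0.521 nM.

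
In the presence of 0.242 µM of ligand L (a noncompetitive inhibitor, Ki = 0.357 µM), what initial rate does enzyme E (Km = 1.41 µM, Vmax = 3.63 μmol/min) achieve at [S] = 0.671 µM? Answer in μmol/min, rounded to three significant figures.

With α = 1 + [I]/Ki = 1 + 0.242/0.357 = 1.678, the noncompetitive rate law is v = (Vmax/α)·[S] / (Km + [S]).
v = (3.63/1.678)×0.671 / (1.41 + 0.671) = 1.452/2.081 = 0.698 μmol/min.

0.698 μmol/min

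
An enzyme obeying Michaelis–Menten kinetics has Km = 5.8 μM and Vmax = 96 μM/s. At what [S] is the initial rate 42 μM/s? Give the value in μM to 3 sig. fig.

Rearranging v = Vmax[S]/(Km+[S]) gives [S] = Km·v/(Vmax − v).
[S] = 5.8 × 42 / (96 − 42) = 243.6/54.00 = 4.51 μM.

4.51 μM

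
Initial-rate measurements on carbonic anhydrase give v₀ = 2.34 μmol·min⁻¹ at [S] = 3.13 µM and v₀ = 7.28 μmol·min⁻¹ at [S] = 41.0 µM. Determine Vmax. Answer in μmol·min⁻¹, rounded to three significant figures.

In reciprocal form, 1/v = (Km/Vmax)·(1/[S]) + 1/Vmax. The two points give (1/[S], 1/v) = (0.3195, 0.4274) and (0.02439, 0.1374).
Slope = (0.4274 − 0.1374)/(0.3195 − 0.02439) = 0.9827; intercept = 0.4274 − 0.9827×0.3195 = 0.1134.
Vmax = 1/intercept = 8.82 μmol·min⁻¹; Km = slope × Vmax = 0.9827 × 8.82 = 8.67 µM.

8.82 μmol·min⁻¹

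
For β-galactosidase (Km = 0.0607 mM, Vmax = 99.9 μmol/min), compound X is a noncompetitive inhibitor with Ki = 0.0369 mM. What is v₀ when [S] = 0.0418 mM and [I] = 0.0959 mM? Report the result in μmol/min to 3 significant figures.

11.3 μmol/min

α = 1 + [I]/Ki = 1 + 0.0959/0.0369 = 3.599.
For a noncompetitive inhibitor, Vmax is reduced to Vmax/α while Km is unchanged: Km,app = 0.0607 mM, Vmax,app = 27.8 μmol/min.
v = Vmax,app·[S]/(Km,app + [S]) = 27.8 × 0.0418/(0.0607 + 0.0418) = 11.3 μmol/min.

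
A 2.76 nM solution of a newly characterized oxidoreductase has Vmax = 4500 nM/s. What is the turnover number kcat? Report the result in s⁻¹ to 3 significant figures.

1630 s⁻¹

kcat = Vmax/[E]total = 4500 nM/s / 2.76 nM = 1630 s⁻¹.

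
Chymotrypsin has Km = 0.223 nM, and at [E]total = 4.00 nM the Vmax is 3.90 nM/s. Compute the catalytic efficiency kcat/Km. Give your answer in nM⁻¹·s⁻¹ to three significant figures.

kcat = Vmax/[E]total = 3.90/4.00 = 0.975 s⁻¹.
kcat/Km = 0.975/0.223 = 4.37 nM⁻¹·s⁻¹.

4.37 nM⁻¹·s⁻¹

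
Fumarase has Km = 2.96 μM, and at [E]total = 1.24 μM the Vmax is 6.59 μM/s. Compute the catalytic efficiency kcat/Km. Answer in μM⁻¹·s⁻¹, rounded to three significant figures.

kcat = Vmax/[E]total = 6.59/1.24 = 5.31 s⁻¹.
kcat/Km = 5.31/2.96 = 1.80 μM⁻¹·s⁻¹.

1.80 μM⁻¹·s⁻¹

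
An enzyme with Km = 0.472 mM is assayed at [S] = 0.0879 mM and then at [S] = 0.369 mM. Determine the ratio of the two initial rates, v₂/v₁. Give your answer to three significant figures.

The fractional saturations are [S]/(Km+[S]) = 0.0879/0.5599 = 0.1570 and 0.369/0.8410 = 0.4388.
v₂/v₁ is just their ratio: 0.4388/0.1570 = 2.79.

2.79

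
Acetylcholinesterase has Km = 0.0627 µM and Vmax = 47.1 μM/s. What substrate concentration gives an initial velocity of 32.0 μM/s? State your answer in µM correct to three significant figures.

0.133 µM

The required fractional saturation is v/Vmax = 32.0/47.1 = 0.6794.
Then [S]/(Km+[S]) = 0.6794 ⇒ [S] = 0.0627 × 0.6794/(1 − 0.6794) = 0.133 µM.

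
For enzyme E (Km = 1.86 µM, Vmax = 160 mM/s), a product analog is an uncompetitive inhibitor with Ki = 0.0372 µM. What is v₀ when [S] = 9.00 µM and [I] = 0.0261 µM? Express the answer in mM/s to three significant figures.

α = 1 + [I]/Ki = 1 + 0.0261/0.0372 = 1.702.
For an uncompetitive inhibitor, both parameters are divided by α, giving Vmax/α and Km/α: Km,app = 1.09 µM, Vmax,app = 94.0 mM/s.
v = Vmax,app·[S]/(Km,app + [S]) = 94.0 × 9.00/(1.09 + 9.00) = 83.8 mM/s.

83.8 mM/s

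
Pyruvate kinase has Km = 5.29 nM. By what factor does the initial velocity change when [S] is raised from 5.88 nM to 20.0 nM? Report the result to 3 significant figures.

1.50

The fractional saturations are [S]/(Km+[S]) = 5.88/11.17 = 0.5264 and 20.0/25.29 = 0.7908.
v₂/v₁ is just their ratio: 0.7908/0.5264 = 1.50.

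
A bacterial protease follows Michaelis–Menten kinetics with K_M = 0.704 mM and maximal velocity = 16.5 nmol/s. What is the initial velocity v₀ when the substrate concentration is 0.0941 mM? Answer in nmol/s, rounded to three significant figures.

1.95 nmol/s

v = Vmax·[S]/(Km + [S]) = 16.5 × 0.0941 / (0.704 + 0.0941)
  = 1.553 / 0.7981 = 1.95 nmol/s.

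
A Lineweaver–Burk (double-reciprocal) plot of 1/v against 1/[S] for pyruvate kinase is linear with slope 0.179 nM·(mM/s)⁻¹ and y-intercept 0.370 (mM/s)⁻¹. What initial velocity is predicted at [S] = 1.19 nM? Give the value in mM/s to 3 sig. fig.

1.92 mM/s

The y-intercept is 1/Vmax, so Vmax = 1/0.370 = 2.70 mM/s.
The slope is Km/Vmax, so Km = 0.179 × 2.70 = 0.484 nM.
Then v = 2.70 × 1.19/(0.484 + 1.19) = 1.92 mM/s.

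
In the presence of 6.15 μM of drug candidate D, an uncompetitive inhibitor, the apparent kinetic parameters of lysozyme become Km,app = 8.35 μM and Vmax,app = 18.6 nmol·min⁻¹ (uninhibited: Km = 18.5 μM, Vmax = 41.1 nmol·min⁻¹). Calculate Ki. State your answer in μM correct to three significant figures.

5.08 μM

Uncompetitive: Vmax,app = Vmax/α (and Km,app = Km/α) with α = 1 + [I]/Ki.
α = Vmax/Vmax,app = 41.1/18.6 = 2.210.
Ki = [I]/(α − 1) = 6.15/1.210 = 5.08 μM.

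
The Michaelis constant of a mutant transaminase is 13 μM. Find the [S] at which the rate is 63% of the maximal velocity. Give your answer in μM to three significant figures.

22.1 μM

v/Vmax = [S]/(Km+[S]) = 0.63, so [S] = Km·0.63/(1 − 0.63) = 13 × 1.703.
[S] = 22.1 μM.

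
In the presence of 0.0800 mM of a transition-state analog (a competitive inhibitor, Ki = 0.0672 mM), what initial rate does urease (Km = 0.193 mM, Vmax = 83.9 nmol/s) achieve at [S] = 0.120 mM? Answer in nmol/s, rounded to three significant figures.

α = 1 + [I]/Ki = 1 + 0.0800/0.0672 = 2.190.
For a competitive inhibitor, Vmax is unchanged and the apparent Km becomes α·Km: Km,app = 0.423 mM, Vmax,app = 83.9 nmol/s.
v = Vmax,app·[S]/(Km,app + [S]) = 83.9 × 0.120/(0.423 + 0.120) = 18.5 nmol/s.

18.5 nmol/s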